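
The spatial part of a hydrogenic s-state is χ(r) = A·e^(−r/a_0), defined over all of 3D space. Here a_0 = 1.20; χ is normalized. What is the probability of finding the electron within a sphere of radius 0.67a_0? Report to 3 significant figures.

P ≈ 0.152

Integrate the radial probability density 4πr²|χ|² over r ≤ 0.67a_0.
Normalization gives A² = 1/(π·a_0^3).
In terms of u = r/a_0 (A², 4π and the length scale all cancel between numerator and denominator), P = [∫_{0}^{0.67} u^2·e^(-2·u) du] / [∫_{0}^{∞} u^2·e^(-2·u) du].
Using ∫ u^2·e^(-2·u) du = -(2·u^2 + 2·u + 1)·e^(-2·u)/4, the numerator is ≈ 0.038049 and the denominator is 1/4.
Taking the ratio yields P = 0.1522.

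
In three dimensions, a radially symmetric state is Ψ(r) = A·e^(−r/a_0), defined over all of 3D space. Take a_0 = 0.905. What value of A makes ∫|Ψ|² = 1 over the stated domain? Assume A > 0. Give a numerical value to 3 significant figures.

A ≈ 0.655

Normalization requires ∫|Ψ|² 4πr² dr = 1, integrated from 0 to ∞.
The integral (without the A² prefactor) comes out to π·a_0^3.
Hence A² = 1/[π·a_0^3].
Substituting a_0 = 0.905 gives A² = 0.4294, so A = 0.6553.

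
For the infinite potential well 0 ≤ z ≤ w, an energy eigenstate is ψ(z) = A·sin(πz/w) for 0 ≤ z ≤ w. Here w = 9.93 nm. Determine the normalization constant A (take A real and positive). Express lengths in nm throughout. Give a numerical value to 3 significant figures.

A ≈ 0.449 nm^(-1/2)

Normalization requires ∫|ψ|² dz = 1, integrated from 0 to w.
∫|ψ|² dz = A²·(w/2).
So A² = (w/2)^(−1).
With w = 9.93: A² = 0.2014 and A = 0.4488.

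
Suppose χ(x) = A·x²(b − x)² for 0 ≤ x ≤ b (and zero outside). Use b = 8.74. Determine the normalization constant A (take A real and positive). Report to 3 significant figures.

Normalization requires ∫|χ|² dx = 1, integrated from 0 to b.
Expanding the polynomial and integrating term by term, carrying out the integral gives A² · b^9/630.
With b = 8.74: A² = 0.000002117 and A = 0.001455.

A ≈ 0.00146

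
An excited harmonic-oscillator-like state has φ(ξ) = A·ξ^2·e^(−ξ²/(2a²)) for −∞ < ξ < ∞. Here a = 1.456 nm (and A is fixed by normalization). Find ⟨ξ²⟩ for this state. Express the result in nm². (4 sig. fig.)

⟨ξ^2⟩ ≈ 5.300 nm^2

By definition ⟨ξ²⟩ = ∫ ξ^2 |φ(ξ)|² dξ.
Since the A² factors cancel between numerator and denominator, ⟨ξ²⟩ = 5·a^2/2.
With a = 1.456, ⟨ξ^2⟩ = 5.2998.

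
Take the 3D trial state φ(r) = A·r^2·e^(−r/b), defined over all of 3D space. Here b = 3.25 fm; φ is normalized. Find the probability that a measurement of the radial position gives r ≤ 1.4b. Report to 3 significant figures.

P = ∫ |φ|² 4πr² dr over r ≤ 1.4b.
The full normalization integral is A²·[45·π·b^7/2] = 1, fixing A².
Substituting u = r/b, A², 4π and the length scale all cancel in the ratio: P = ∫_{0}^{1.4} u^6·e^(-2·u) du / ∫_{0}^{∞} u^6·e^(-2·u) du.
An antiderivative of u^6·e^(-2·u) is -(4·u^6 + 12·u^5 + 30·u^4 + 60·u^3 + 90·u^2 + 90·u + 45)·e^(-2·u)/8; evaluating from 0 to 1.4 gives ≈ 0.13731, while the full integral is 45/8.
This evaluates to P = 0.02441.

P ≈ 0.0244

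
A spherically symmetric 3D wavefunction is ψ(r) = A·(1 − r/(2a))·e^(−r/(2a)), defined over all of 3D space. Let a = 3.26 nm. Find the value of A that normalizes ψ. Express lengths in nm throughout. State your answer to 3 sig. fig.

A ≈ 0.0339 nm^(-3/2)

The normalization condition is ∫|ψ|² 4πr² dr = 1 from 0 to ∞.
In 3D with spherical symmetry the volume element is 4πr² dr.
With ∫₀^∞ r^4 e^(−αr) dr = 4!/α^5, with ψ = A·(1 − r/(2a))·e^(−r/(2a)), the integral evaluates to A²·[8·π·a^3].
Substituting a = 3.26 gives A² = 0.001148, so A = 0.03389.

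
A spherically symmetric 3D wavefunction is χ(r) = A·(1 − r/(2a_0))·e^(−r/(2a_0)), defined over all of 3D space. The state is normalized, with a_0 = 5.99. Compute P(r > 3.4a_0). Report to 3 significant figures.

P ≈ 0.897

Integrate the radial probability density 4πr²|χ|² over r > 3.4a_0.
The full normalization integral is A²·[8·π·a_0^3] = 1, fixing A².
Let u = r/a_0; then A², 4π and the length scale all cancel, so P = ∫_{3.4}^{∞} u^2·(1 - u/2)^2·e^(-u) du ÷ ∫_{0}^{∞} u^2·(1 - u/2)^2·e^(-u) du.
With ∫ u^2·(1 - u/2)^2·e^(-u) du = -(u^4/4 + u^2 + 2·u + 2)·e^(-u) + C, the region integral is ≈ 1.7944 and the full one is 2.
This evaluates to P = 0.8972.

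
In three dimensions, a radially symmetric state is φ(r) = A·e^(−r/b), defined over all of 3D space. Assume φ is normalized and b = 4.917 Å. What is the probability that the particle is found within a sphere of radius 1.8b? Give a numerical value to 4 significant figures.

P ≈ 0.6973

With dV = 4πr²dr, the probability is ∫|φ|² dV over r ≤ 1.8b.
Normalization gives A² = 1/(π·b^3).
Let u = r/b; then A², 4π and the length scale all cancel, so P = ∫_{0}^{1.8} u^2·e^(-2·u) du ÷ ∫_{0}^{∞} u^2·e^(-2·u) du.
An antiderivative of u^2·e^(-2·u) is -(2·u^2 + 2·u + 1)·e^(-2·u)/4; evaluating from 0 to 1.8 gives 1/4 - 277·e^(-18/5)/100, while the full integral is 1/4.
The region integral divided by the full integral gives P = 0.69725.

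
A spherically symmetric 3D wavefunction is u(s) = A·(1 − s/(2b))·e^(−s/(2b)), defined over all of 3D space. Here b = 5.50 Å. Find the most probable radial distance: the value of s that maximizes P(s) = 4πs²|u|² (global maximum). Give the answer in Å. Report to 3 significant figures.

s ≈ 28.8 Å

Differentiate P(s) = 4πs²|u|² with respect to s and set to zero.
Solving yields s = b·(√(5) + 3).
With b = 5.50, the most probable radial distance is 28.80 Å.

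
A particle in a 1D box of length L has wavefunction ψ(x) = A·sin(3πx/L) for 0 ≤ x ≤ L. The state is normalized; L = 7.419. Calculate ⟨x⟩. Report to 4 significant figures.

⟨x⟩ ≈ 3.710

The expectation value is the |ψ|²-weighted average of x: ∫ x|ψ|² dx.
The ratio of the moment integral to the normalization integral gives ⟨x⟩ = L/2.
Putting L = 7.419 gives 3.7095.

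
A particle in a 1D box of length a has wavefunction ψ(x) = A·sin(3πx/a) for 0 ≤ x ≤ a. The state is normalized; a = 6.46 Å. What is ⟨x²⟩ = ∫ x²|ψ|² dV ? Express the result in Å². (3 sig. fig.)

⟨x^2⟩ ≈ 13.7 Å^2

The expectation value is the |ψ|²-weighted average of x^2: ∫ x^2|ψ|² dx.
With ∫₀^a sin²(nπx/a) dx = a/2, since the A² factors cancel between numerator and denominator, ⟨x²⟩ = -a^2/(18·π^2) + a^2/3.
With a = 6.46, ⟨x^2⟩ = 13.68.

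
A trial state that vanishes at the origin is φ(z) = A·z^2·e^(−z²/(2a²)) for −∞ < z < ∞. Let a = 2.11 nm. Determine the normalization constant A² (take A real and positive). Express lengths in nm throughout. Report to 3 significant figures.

A^2 ≈ 0.0180 nm^(-5)

The normalization condition is ∫|φ|² dz = 1 from −∞ to ∞.
Differentiating ∫e^(−αz²) dz = √(π/α) under α to get the higher moments, the integral (without the A² prefactor) comes out to 3·√(π)·a^5/4.
So A² = (3·√(π)·a^5/4)^(−1).
With a = 2.11: A² = 0.01799 and A = 0.1341.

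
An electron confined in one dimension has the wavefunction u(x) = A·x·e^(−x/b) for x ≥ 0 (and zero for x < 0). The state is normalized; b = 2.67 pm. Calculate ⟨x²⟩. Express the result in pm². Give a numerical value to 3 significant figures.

⟨x^2⟩ ≈ 21.4 pm^2

The expectation value is the |u|²-weighted average of x^2: ∫ x^2|u|² dx.
Since the A² factors cancel between numerator and denominator, ⟨x²⟩ = 3·b^2.
Putting b = 2.67 gives 21.39.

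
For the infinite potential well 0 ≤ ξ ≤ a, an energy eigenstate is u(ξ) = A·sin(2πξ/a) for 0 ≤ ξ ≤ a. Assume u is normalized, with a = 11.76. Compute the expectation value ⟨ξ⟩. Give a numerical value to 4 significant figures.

⟨ξ⟩ ≈ 5.880

The expectation value is the |u|²-weighted average of ξ: ∫ ξ|u|² dξ.
With ∫₀^a sin²(nπξ/a) dξ = a/2, the ratio of the moment integral to the normalization integral gives ⟨ξ⟩ = a/2.
With a = 11.76, ⟨ξ⟩ = 5.8800.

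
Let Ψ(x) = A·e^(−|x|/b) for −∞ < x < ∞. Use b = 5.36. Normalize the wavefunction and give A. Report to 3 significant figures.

We need A² ∫|f|² dx = 1, taking the integral from −∞ to ∞.
∫|Ψ|² dx = A²·(b).
So A² = (b)^(−1).
Substituting b = 5.36 gives A² = 0.1866, so A = 0.4319.

A ≈ 0.432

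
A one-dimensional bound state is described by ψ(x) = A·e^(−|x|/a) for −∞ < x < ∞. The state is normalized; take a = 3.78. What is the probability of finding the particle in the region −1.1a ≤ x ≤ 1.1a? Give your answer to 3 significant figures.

P ≈ 0.889

The probability is P = ∫ |ψ|² dx over [−1.1a, 1.1a].
With A² fixed by ∫|ψ|² = 1, i.e. A² = (a)^(−1), substitute and integrate.
By symmetry take twice the x ≥ 0 contribution in numerator and denominator; the 2's cancel. Let u = x/a; then A² and the length scale cancel, so P = ∫_{0}^{1.1} e^(-2·u) du ÷ ∫_{0}^{∞} e^(-2·u) du.
An antiderivative of e^(-2·u) is -e^(-2·u)/2; evaluating from 0 to 1.1 gives 1/2 - e^(-11/5)/2, while the full integral is 1/2.
Taking the ratio, P = 0.8892.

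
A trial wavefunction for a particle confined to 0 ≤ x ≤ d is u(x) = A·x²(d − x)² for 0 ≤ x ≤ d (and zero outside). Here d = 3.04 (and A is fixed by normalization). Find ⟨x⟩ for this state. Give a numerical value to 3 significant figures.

⟨x⟩ ≈ 1.52

⟨x⟩ = ∫ x |u|² dx over the full domain.
Expanding the polynomial and integrating term by term, since the A² factors cancel between numerator and denominator, ⟨x⟩ = d/2.
Putting d = 3.04 gives 1.520.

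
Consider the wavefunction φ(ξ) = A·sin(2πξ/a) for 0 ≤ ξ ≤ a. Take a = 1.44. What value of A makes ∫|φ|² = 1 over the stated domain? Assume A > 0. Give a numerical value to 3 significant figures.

A ≈ 1.18

The normalization condition is ∫|φ|² dξ = 1 from 0 to a.
Using sin²θ = (1 − cos 2θ)/2, ∫|φ|² dξ = A²·(a/2).
Hence A² = 1/[a/2].
Substituting a = 1.44 gives A² = 1.389, so A = 1.179.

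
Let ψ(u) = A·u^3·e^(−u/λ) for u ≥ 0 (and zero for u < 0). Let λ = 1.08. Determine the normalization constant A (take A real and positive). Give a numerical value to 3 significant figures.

A ≈ 0.322

We need A² ∫|f|² du = 1, taking the integral from 0 to ∞.
With ∫₀^∞ u^6 e^(−αu) du = 6!/α^7, with ψ = A·u^3·e^(−u/λ), the integral evaluates to A²·[45·λ^7/8].
So A² = (45·λ^7/8)^(−1).
Substituting λ = 1.08 gives A² = 0.1037, so A = 0.3221.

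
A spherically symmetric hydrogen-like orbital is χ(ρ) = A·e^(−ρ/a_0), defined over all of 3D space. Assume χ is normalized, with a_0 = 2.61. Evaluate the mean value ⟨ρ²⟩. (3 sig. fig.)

⟨ρ²⟩ = ∫ ρ^2 |χ|² 4πρ² dρ over the full domain.
Recall ∫₀^∞ ρ^m e^(−ρ/β) dρ = m!·β^(m+1), evaluating both integrals, ⟨ρ²⟩ = 3·a_0^2.
With a_0 = 2.61, ⟨ρ^2⟩ = 20.44.

⟨ρ^2⟩ ≈ 20.4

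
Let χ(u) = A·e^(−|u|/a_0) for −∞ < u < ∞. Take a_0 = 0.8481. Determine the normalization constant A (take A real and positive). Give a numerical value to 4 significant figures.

A ≈ 1.086

We need A² ∫|f|² du = 1, taking the integral from −∞ to ∞.
Using ∫₀^∞ uⁿ e^(−αu) du = n!/αⁿ⁺¹, ∫|χ|² du = A²·(a_0).
Setting this equal to 1 gives A² = 1/(a_0).
Substituting a_0 = 0.8481 gives A² = 1.1791, so A = 1.0859.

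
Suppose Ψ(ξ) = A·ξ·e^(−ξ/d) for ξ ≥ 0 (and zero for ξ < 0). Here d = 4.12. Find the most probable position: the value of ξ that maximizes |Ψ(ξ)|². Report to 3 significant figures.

ξ ≈ 4.12

The maximum of |Ψ(ξ)|² occurs where its derivative vanishes.
Solving yields ξ = d.
With d = 4.12, the most probable position is 4.120.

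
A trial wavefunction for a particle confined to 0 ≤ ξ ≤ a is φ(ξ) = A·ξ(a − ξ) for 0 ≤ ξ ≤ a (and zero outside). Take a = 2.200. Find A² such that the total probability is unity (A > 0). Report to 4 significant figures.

Require ∫ |φ|² dξ = 1 over the whole domain.
Carrying out the integral gives A² · a^5/30.
So A² = (a^5/30)^(−1).
Plugging in a = 2.200 yields A = 0.76296.

A^2 ≈ 0.5821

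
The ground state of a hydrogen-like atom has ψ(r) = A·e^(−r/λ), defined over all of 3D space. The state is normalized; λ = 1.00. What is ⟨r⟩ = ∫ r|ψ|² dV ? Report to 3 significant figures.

⟨r⟩ = ∫ r |ψ|² 4πr² dr over the full domain.
Using ∫₀^∞ rⁿ e^(−αr) dr = n!/αⁿ⁺¹, evaluating both integrals, ⟨r⟩ = 3·λ/2.
Putting λ = 1.00 gives 1.500.

⟨r⟩ ≈ 1.50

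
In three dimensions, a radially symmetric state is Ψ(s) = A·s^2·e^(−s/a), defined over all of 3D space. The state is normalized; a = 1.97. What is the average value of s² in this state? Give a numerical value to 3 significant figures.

⟨s²⟩ = ∫ s^2 |Ψ|² 4πs² ds over the full domain.
Using ∫₀^∞ sⁿ e^(−αs) ds = n!/αⁿ⁺¹, the ratio of the moment integral to the normalization integral gives ⟨s²⟩ = 14·a^2.
Putting a = 1.97 gives 54.33.

⟨s^2⟩ ≈ 54.3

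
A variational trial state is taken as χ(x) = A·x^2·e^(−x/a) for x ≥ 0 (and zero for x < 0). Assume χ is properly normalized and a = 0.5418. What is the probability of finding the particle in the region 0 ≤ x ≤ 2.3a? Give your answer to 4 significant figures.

|χ|² is the probability density, so P = ∫_{0}^{2.3a} |χ|² dx.
With A² fixed by ∫|χ|² = 1, i.e. A² = (3·a^5/4)^(−1), substitute and integrate.
In terms of u = x/a (A² and the length scale cancel between numerator and denominator), P = [∫_{0}^{2.3} u^4·e^(-2·u) du] / [∫_{0}^{∞} u^4·e^(-2·u) du].
Using ∫ u^4·e^(-2·u) du = -(u^4/2 + u^3 + 3·u^2/2 + 3·u/2 + 3/4)·e^(-2·u), the numerator is ≈ 0.365074 and the denominator is 3/4.
This works out to P = 0.48677.

P ≈ 0.4868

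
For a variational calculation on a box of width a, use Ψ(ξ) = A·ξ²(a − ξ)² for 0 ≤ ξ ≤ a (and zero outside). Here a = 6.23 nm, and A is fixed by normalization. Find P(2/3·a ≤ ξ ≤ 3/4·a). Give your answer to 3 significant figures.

P ≈ 0.0959

The probability is P = ∫ |Ψ|² dξ over [2/3·a, 3/4·a].
The normalization integral ∫|Ψ|²dξ over the whole domain equals a^9/630·A², and A² cancels in the ratio.
Let u = ξ/a; then A² and the length scale cancel, so P = ∫_{2/3}^{3/4} u^4·(1 - u)^4 du ÷ ∫_{0}^{1} u^4·(1 - u)^4 du.
With ∫ u^4·(1 - u)^4 du = u^5·(70·u^4 - 315·u^3 + 540·u^2 - 420·u + 126)/630 + C, the region integral is ≈ 0.00015225 and the full one is 1/630.
Taking the ratio, P = 0.09592.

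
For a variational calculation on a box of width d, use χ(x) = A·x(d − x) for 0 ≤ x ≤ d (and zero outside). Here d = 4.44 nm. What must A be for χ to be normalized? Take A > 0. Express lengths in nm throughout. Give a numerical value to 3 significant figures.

A ≈ 0.132 nm^(-5/2)

We need A² ∫|f|² dx = 1, taking the integral from 0 to d.
Expanding the polynomial and integrating term by term, ∫|χ|² dx = A²·(d^5/30).
Substituting d = 4.44 gives A² = 0.01739, so A = 0.1319.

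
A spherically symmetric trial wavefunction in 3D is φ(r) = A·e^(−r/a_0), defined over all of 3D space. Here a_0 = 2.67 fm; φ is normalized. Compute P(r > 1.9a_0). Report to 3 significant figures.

With dV = 4πr²dr, the probability is ∫|φ|² dV over r > 1.9a_0.
A² is fixed by ∫₀^∞ 4πr²|φ|² dr = 1, i.e. A² = (π·a_0^3)^(−1).
In terms of u = r/a_0 (A², 4π and the length scale all cancel between numerator and denominator), P = [∫_{1.9}^{∞} u^2·e^(-2·u) du] / [∫_{0}^{∞} u^2·e^(-2·u) du].
Using ∫ u^2·e^(-2·u) du = -(2·u^2 + 2·u + 1)·e^(-2·u)/4, the numerator is 601·e^(-19/5)/200 and the denominator is 1/4.
The region integral divided by the full integral gives P = 0.2689.

P ≈ 0.269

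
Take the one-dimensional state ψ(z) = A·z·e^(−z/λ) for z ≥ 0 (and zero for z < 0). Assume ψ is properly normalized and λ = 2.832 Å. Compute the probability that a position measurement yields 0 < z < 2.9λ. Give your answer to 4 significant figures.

The probability is P = ∫ |ψ|² dz over [0, 2.9λ].
Since A² = 1/(λ^3/4), this is the region integral divided by the full normalization integral.
In terms of u = z/λ (A² and the length scale cancel between numerator and denominator), P = [∫_{0}^{2.9} u^2·e^(-2·u) du] / [∫_{0}^{∞} u^2·e^(-2·u) du].
An antiderivative of u^2·e^(-2·u) is -(2·u^2 + 2·u + 1)·e^(-2·u)/4; evaluating from 0 to 2.9 gives 1/4 - 1181·e^(-29/5)/200, while the full integral is 1/4.
This works out to P = 0.92849.

P ≈ 0.9285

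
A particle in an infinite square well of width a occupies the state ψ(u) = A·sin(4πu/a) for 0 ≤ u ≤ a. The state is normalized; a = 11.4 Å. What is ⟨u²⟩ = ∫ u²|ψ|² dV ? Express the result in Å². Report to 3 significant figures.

⟨u²⟩ = ∫ u^2 |ψ|² du over the full domain.
Using sin²θ = (1 − cos 2θ)/2, evaluating both integrals, ⟨u²⟩ = -a^2/(32·π^2) + a^2/3.
Putting a = 11.4 gives 42.91.

⟨u^2⟩ ≈ 42.9 Å^2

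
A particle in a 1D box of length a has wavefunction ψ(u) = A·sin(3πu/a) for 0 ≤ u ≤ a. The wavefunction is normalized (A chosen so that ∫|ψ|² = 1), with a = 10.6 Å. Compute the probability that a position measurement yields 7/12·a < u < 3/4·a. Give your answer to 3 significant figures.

P ≈ 0.0606

P = ∫_{7/12·a}^{3/4·a} |ψ(u)|² du.
With A² fixed by ∫|ψ|² = 1, i.e. A² = (a/2)^(−1), substitute and integrate.
Substituting t = u/a, A² and the length scale cancel in the ratio: P = ∫_{7/12}^{3/4} sin(3·π·t)^2 dt / ∫_{0}^{1} sin(3·π·t)^2 dt.
Using ∫ sin(3·π·t)^2 dt = t/2 - sin(6·π·t)/(12·π), the numerator is 1/12 - 1/(6·π) and the denominator is 1/2.
Evaluating gives P = (-2 + π)/(6·π).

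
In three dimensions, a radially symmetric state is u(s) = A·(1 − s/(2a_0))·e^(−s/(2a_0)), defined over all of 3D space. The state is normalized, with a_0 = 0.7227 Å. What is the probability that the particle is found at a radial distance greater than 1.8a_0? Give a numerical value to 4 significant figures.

With dV = 4πs²ds, the probability is ∫|u|² dV over s > 1.8a_0.
The full normalization integral is A²·[8·π·a_0^3] = 1, fixing A².
In terms of t = s/a_0 (A², 4π and the length scale all cancel between numerator and denominator), P = [∫_{1.8}^{∞} t^2·(1 - t/2)^2·e^(-t) dt] / [∫_{0}^{∞} t^2·(1 - t/2)^2·e^(-t) dt].
Using ∫ t^2·(1 - t/2)^2·e^(-t) dt = -(t^4/4 + t^2 + 2·t + 2)·e^(-t), the numerator is ≈ 1.89505 and the denominator is 2.
The region integral divided by the full integral gives P = 0.94753.

P ≈ 0.9475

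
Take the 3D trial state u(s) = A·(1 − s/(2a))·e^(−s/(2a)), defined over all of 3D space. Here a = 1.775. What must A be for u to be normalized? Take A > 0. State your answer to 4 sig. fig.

A ≈ 0.08435

Require ∫ |u|² 4πs² ds = 1 over the whole domain.
Recall ∫₀^∞ s^m e^(−s/β) ds = m!·β^(m+1), with u = A·(1 − s/(2a))·e^(−s/(2a)), the integral evaluates to A²·[8·π·a^3].
With a = 1.775: A² = 0.0071148 and A = 0.084350.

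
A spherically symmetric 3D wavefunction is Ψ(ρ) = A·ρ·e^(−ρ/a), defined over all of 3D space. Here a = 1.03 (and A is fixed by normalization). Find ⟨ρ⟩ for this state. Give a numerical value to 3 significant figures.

⟨ρ⟩ ≈ 2.58

The expectation value is the |Ψ|²-weighted average of ρ: ∫ ρ|Ψ|² 4πρ² dρ.
With ∫₀^∞ ρ^5 e^(−αρ) dρ = 5!/α^6, since the A² factors cancel between numerator and denominator, ⟨ρ⟩ = 5·a/2.
With a = 1.03, ⟨ρ⟩ = 2.575.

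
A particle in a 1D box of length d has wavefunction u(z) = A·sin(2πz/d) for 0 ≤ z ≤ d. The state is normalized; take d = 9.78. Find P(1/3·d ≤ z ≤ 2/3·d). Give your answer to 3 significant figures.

|u|² is the probability density, so P = ∫_{1/3·d}^{2/3·d} |u|² dz.
With A² fixed by ∫|u|² = 1, i.e. A² = (d/2)^(−1), substitute and integrate.
Let t = z/d; then A² and the length scale cancel, so P = ∫_{1/3}^{2/3} sin(2·π·t)^2 dt ÷ ∫_{0}^{1} sin(2·π·t)^2 dt.
With ∫ sin(2·π·t)^2 dt = t/2 - sin(4·π·t)/(8·π) + C, the region integral is -√(3)/(8·π) + 1/6 and the full one is 1/2.
The result is P = (-√(3)/4 + π/3)/π.

P ≈ 0.196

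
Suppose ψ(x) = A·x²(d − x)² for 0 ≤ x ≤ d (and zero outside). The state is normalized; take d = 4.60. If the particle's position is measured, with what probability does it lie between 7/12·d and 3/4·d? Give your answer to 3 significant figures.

P = ∫_{7/12·d}^{3/4·d} |ψ(x)|² dx.
Since A² = 1/(d^9/630), this is the region integral divided by the full normalization integral.
In terms of u = x/d (A² and the length scale cancel between numerator and denominator), P = [∫_{7/12}^{3/4} u^4·(1 - u)^4 du] / [∫_{0}^{1} u^4·(1 - u)^4 du].
An antiderivative of u^4·(1 - u)^4 is u^5·(70·u^4 - 315·u^3 + 540·u^2 - 420·u + 126)/630; evaluating from 7/12 to 3/4 gives ≈ 0.00040223, while the full integral is 1/630.
This works out to P = 0.2534.

P ≈ 0.253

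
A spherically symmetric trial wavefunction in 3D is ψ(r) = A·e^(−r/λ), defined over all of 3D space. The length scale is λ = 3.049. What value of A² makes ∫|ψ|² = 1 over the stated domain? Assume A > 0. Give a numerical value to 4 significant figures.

A^2 ≈ 0.01123

We need A² ∫|f|² 4πr² dr = 1, taking the integral from 0 to ∞.
In 3D with spherical symmetry the volume element is 4πr² dr.
Recall ∫₀^∞ r^m e^(−r/β) dr = m!·β^(m+1), carrying out the integral gives A² · π·λ^3.
Setting this equal to 1 gives A² = 1/(π·λ^3).
Substituting λ = 3.049 gives A² = 0.011230, so A = 0.10597.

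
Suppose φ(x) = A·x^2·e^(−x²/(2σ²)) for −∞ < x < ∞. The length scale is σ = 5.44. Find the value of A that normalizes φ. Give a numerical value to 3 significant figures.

A ≈ 0.0126

Normalization requires ∫|φ|² dx = 1, integrated from −∞ to ∞.
Carrying out the integral gives A² · 3·√(π)·σ^5/4.
Setting this equal to 1 gives A² = 1/(3·√(π)·σ^5/4).
Plugging in σ = 5.44 yields A = 0.01257.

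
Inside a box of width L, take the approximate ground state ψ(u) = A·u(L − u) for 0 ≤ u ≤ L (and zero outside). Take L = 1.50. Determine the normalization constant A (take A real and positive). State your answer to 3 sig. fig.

Require ∫ |ψ|² du = 1 over the whole domain.
The integral (without the A² prefactor) comes out to L^5/30.
With L = 1.50: A² = 3.951 and A = 1.988.

A ≈ 1.99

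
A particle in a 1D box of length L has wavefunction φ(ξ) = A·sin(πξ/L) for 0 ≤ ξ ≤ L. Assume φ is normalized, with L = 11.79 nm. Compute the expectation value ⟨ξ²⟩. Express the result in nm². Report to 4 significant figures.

By definition ⟨ξ²⟩ = ∫ ξ^2 |φ(ξ)|² dξ.
With ∫₀^L sin²(nπξ/L) dξ = L/2, since the A² factors cancel between numerator and denominator, ⟨ξ²⟩ = -L^2/(2·π^2) + L^2/3.
With L = 11.79, ⟨ξ^2⟩ = 39.293.

⟨ξ^2⟩ ≈ 39.29 nm^2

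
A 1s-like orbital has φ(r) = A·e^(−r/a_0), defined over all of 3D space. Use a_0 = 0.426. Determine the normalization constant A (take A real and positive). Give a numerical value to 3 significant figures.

A ≈ 2.03

Normalization requires ∫|φ|² 4πr² dr = 1, integrated from 0 to ∞.
In 3D with spherical symmetry the volume element is 4πr² dr.
The integral (without the A² prefactor) comes out to π·a_0^3.
With a_0 = 0.426: A² = 4.117 and A = 2.029.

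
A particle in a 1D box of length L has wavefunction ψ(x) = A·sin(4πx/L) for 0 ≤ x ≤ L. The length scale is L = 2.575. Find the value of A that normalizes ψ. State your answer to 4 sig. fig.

A ≈ 0.8813

We need A² ∫|f|² dx = 1, taking the integral from 0 to L.
With ∫₀^L sin²(nπx/L) dx = L/2, with ψ = A·sin(4πx/L), the integral evaluates to A²·[L/2].
Substituting L = 2.575 gives A² = 0.77670, so A = 0.88131.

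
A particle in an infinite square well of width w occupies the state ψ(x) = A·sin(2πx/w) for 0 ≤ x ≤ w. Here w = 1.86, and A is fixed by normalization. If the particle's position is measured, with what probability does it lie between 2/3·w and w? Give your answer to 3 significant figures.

|ψ|² is the probability density, so P = ∫_{2/3·w}^{w} |ψ|² dx.
With A² fixed by ∫|ψ|² = 1, i.e. A² = (w/2)^(−1), substitute and integrate.
Substituting u = x/w, A² and the length scale cancel in the ratio: P = ∫_{2/3}^{1} sin(2·π·u)^2 du / ∫_{0}^{1} sin(2·π·u)^2 du.
An antiderivative of sin(2·π·u)^2 is u/2 - sin(4·π·u)/(8·π); evaluating from 2/3 to 1 gives √(3)/(16·π) + 1/6, while the full integral is 1/2.
This works out to P = (√(3)/8 + π/3)/π.

P ≈ 0.402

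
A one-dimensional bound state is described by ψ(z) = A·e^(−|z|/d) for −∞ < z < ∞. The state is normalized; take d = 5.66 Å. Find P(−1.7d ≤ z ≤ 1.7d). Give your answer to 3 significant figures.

P ≈ 0.967

The probability is P = ∫ |ψ|² dz over [−1.7d, 1.7d].
The normalization integral ∫|ψ|²dz over the whole domain equals d·A², and A² cancels in the ratio.
Both integrals are even about z = 0, so only the z ≥ 0 halves are needed (the factors of 2 cancel). Let u = z/d; then A² and the length scale cancel, so P = ∫_{0}^{1.7} e^(-2·u) du ÷ ∫_{0}^{∞} e^(-2·u) du.
An antiderivative of e^(-2·u) is -e^(-2·u)/2; evaluating from 0 to 1.7 gives 1/2 - e^(-17/5)/2, while the full integral is 1/2.
This works out to P = 0.9666.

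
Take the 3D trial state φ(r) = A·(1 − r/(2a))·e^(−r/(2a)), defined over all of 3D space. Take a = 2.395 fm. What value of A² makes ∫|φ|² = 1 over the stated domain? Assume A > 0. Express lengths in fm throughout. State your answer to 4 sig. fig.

A^2 ≈ 0.002896 fm^(-3)

We need A² ∫|f|² 4πr² dr = 1, taking the integral from 0 to ∞.
(Spherical symmetry: dV = 4πr² dr.)
Recall ∫₀^∞ r^m e^(−r/β) dr = m!·β^(m+1), ∫|φ|² 4πr² dr = A²·(8·π·a^3).
Plugging in a = 2.395 yields A = 0.053817.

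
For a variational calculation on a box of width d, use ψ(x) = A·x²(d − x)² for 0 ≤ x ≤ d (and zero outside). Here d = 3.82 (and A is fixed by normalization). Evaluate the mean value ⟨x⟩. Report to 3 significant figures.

⟨x⟩ ≈ 1.91

⟨x⟩ = ∫ x |ψ|² dx over the full domain.
Expanding the polynomial and integrating term by term, the ratio of the moment integral to the normalization integral gives ⟨x⟩ = d/2.
With d = 3.82, ⟨x⟩ = 1.910.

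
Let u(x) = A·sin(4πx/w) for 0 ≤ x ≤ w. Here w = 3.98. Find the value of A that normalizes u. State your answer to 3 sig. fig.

A ≈ 0.709

The normalization condition is ∫|u|² dx = 1 from 0 to w.
The integral (without the A² prefactor) comes out to w/2.
Hence A² = 1/[w/2].
Plugging in w = 3.98 yields A = 0.7089.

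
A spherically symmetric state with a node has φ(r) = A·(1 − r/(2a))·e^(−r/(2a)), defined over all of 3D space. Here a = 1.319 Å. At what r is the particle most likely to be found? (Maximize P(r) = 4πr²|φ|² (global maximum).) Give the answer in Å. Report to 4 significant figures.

r ≈ 6.906 Å

Set d/dr [P(r) = 4πr²|φ|²] = 0 and solve for r > 0.
This gives r = a·(√(5) + 3).
With a = 1.319, the most probable radial distance is 6.9064 Å.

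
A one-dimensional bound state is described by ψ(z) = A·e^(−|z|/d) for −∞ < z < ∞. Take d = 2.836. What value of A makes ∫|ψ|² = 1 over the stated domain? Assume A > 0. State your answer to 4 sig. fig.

A ≈ 0.5938

Require ∫ |ψ|² dz = 1 over the whole domain.
Carrying out the integral gives A² · d.
So A² = (d)^(−1).
Plugging in d = 2.836 yields A = 0.59381.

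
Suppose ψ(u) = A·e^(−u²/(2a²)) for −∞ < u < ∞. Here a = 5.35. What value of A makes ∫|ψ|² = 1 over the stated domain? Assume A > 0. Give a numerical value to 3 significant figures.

Require ∫ |ψ|² du = 1 over the whole domain.
Carrying out the integral gives A² · √(π)·a.
Setting this equal to 1 gives A² = 1/(√(π)·a).
Plugging in a = 5.35 yields A = 0.3247.

A ≈ 0.325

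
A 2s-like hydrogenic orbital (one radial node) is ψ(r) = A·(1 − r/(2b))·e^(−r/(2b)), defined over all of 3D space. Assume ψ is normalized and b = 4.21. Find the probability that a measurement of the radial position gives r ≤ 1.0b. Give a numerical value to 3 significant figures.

With dV = 4πr²dr, the probability is ∫|ψ|² dV over r ≤ 1.0b.
The full normalization integral is A²·[8·π·b^3] = 1, fixing A².
Let u = r/b; then A², 4π and the length scale all cancel, so P = ∫_{0}^{1.0} u^2·(1 - u/2)^2·e^(-u) du ÷ ∫_{0}^{∞} u^2·(1 - u/2)^2·e^(-u) du.
With ∫ u^2·(1 - u/2)^2·e^(-u) du = -(u^4/4 + u^2 + 2·u + 2)·e^(-u) + C, the region integral is 2 - 21·e^(-1)/4 and the full one is 2.
This evaluates to P = 0.03432.

P ≈ 0.0343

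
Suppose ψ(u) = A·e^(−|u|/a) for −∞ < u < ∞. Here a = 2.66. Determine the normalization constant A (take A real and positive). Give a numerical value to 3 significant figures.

Normalization requires ∫|ψ|² du = 1, integrated from −∞ to ∞.
Using ∫₀^∞ uⁿ e^(−αu) du = n!/αⁿ⁺¹, with ψ = A·e^(−|u|/a), the integral evaluates to A²·[a].
So A² = (a)^(−1).
With a = 2.66: A² = 0.3759 and A = 0.6131.

A ≈ 0.613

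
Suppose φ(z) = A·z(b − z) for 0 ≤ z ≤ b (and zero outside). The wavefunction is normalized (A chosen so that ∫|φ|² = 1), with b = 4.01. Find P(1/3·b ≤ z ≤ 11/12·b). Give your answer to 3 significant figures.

P ≈ 0.785

P = ∫_{1/3·b}^{11/12·b} |φ(z)|² dz.
The normalization integral ∫|φ|²dz over the whole domain equals b^5/30·A², and A² cancels in the ratio.
Substituting u = z/b, A² and the length scale cancel in the ratio: P = ∫_{1/3}^{11/12} u^2·(1 - u)^2 du / ∫_{0}^{1} u^2·(1 - u)^2 du.
With ∫ u^2·(1 - u)^2 du = u^3·(6·u^2 - 15·u + 10)/30 + C, the region integral is ≈ 0.026168 and the full one is 1/30.
The result is P = 0.7850.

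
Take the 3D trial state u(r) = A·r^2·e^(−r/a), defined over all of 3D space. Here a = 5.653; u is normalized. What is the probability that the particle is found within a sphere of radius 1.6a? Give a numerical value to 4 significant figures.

With dV = 4πr²dr, the probability is ∫|u|² dV over r ≤ 1.6a.
Normalization gives A² = 1/(45·π·a^7/2).
In terms of t = r/a (A², 4π and the length scale all cancel between numerator and denominator), P = [∫_{0}^{1.6} t^6·e^(-2·t) dt] / [∫_{0}^{∞} t^6·e^(-2·t) dt].
An antiderivative of t^6·e^(-2·t) is -(4·t^6 + 12·t^5 + 30·t^4 + 60·t^3 + 90·t^2 + 90·t + 45)·e^(-2·t)/8; evaluating from 0 to 1.6 gives ≈ 0.250982, while the full integral is 45/8.
Taking the ratio yields P = 0.044619.

P ≈ 0.04462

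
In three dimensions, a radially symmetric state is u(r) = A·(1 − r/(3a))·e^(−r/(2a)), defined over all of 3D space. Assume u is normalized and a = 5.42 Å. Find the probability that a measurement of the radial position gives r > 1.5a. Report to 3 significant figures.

Integrate the radial probability density 4πr²|u|² over r > 1.5a.
Normalization gives A² = 1/(8·π·a^3/3).
Let t = r/a; then A², 4π and the length scale all cancel, so P = ∫_{1.5}^{∞} t^2·(1 - t/3)^2·e^(-t) dt ÷ ∫_{0}^{∞} t^2·(1 - t/3)^2·e^(-t) dt.
An antiderivative of t^2·(1 - t/3)^2·e^(-t) is (-t^4 + 2·t^3 - 3·t^2 - 6·t - 6)·e^(-t)/9; evaluating from 1.5 to ∞ gives 107·e^(-3/2)/48, while the full integral is 2/3.
This evaluates to P = 0.7461.

P ≈ 0.746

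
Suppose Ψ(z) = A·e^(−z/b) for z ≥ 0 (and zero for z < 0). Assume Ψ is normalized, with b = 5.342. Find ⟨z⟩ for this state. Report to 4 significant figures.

⟨z⟩ = ∫ z |Ψ|² dz over the full domain.
Evaluating both integrals, ⟨z⟩ = b/2.
Putting b = 5.342 gives 2.6710.

⟨z⟩ ≈ 2.671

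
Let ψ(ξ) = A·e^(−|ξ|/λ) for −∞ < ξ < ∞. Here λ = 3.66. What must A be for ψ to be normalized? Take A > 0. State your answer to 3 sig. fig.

Require ∫ |ψ|² dξ = 1 over the whole domain.
Using ∫₀^∞ ξⁿ e^(−αξ) dξ = n!/αⁿ⁺¹, ∫|ψ|² dξ = A²·(λ).
Plugging in λ = 3.66 yields A = 0.5227.

A ≈ 0.523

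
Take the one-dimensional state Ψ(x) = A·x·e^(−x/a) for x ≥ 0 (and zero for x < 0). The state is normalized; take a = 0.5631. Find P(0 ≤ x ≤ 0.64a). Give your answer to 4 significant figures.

P ≈ 0.1383

P = ∫_{0}^{0.64a} |Ψ(x)|² dx.
Since A² = 1/(a^3/4), this is the region integral divided by the full normalization integral.
In terms of u = x/a (A² and the length scale cancel between numerator and denominator), P = [∫_{0}^{0.64} u^2·e^(-2·u) du] / [∫_{0}^{∞} u^2·e^(-2·u) du].
An antiderivative of u^2·e^(-2·u) is -(2·u^2 + 2·u + 1)·e^(-2·u)/4; evaluating from 0 to 0.64 gives 1/4 - 1937·e^(-32/25)/2500, while the full integral is 1/4.
The result is P = 0.13831.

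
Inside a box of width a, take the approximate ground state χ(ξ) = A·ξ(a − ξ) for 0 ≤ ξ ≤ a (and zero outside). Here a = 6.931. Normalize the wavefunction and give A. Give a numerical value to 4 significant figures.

The normalization condition is ∫|χ|² dξ = 1 from 0 to a.
∫|χ|² dξ = A²·(a^5/30).
Hence A² = 1/[a^5/30].
With a = 6.931: A² = 0.0018756 and A = 0.043308.

A ≈ 0.04331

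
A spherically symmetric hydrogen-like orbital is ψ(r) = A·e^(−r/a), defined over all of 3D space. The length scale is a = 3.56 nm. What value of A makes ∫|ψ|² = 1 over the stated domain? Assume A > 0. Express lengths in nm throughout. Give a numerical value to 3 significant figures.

Require ∫ |ψ|² 4πr² dr = 1 over the whole domain.
(Spherical symmetry: dV = 4πr² dr.)
With ∫₀^∞ r^2 e^(−αr) dr = 2!/α^3, with ψ = A·e^(−r/a), the integral evaluates to A²·[π·a^3].
So A² = (π·a^3)^(−1).
Substituting a = 3.56 gives A² = 0.007055, so A = 0.08399.

A ≈ 0.0840 nm^(-3/2)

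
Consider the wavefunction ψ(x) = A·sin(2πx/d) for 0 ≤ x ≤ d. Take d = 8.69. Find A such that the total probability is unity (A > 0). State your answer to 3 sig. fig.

We need A² ∫|f|² dx = 1, taking the integral from 0 to d.
With ∫₀^d sin²(nπx/d) dx = d/2, ∫|ψ|² dx = A²·(d/2).
Setting this equal to 1 gives A² = 1/(d/2).
Substituting d = 8.69 gives A² = 0.2301, so A = 0.4797.

A ≈ 0.480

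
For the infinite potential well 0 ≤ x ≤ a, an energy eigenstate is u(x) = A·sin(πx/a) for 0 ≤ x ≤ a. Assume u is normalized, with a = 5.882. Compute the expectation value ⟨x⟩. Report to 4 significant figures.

⟨x⟩ ≈ 2.941

⟨x⟩ = ∫ x |u|² dx over the full domain.
With ∫₀^a sin²(nπx/a) dx = a/2, since the A² factors cancel between numerator and denominator, ⟨x⟩ = a/2.
With a = 5.882, ⟨x⟩ = 2.9410.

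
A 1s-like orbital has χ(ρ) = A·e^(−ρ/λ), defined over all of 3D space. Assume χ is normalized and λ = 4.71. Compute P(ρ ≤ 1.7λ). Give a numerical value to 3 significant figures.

P ≈ 0.660

Integrate the radial probability density 4πρ²|χ|² over ρ ≤ 1.7λ.
A² is fixed by ∫₀^∞ 4πρ²|χ|² dρ = 1, i.e. A² = (π·λ^3)^(−1).
In terms of u = ρ/λ (A², 4π and the length scale all cancel between numerator and denominator), P = [∫_{0}^{1.7} u^2·e^(-2·u) du] / [∫_{0}^{∞} u^2·e^(-2·u) du].
With ∫ u^2·e^(-2·u) du = -(2·u^2 + 2·u + 1)·e^(-2·u)/4 + C, the region integral is 1/4 - 509·e^(-17/5)/200 and the full one is 1/4.
Taking the ratio yields P = 0.6603.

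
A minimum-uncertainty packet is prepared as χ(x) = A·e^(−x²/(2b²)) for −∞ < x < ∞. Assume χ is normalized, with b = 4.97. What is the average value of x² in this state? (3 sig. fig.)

⟨x^2⟩ ≈ 12.4

By definition ⟨x²⟩ = ∫ x^2 |χ(x)|² dx.
Differentiating ∫e^(−αx²) dx = √(π/α) under α to get the higher moments, the ratio of the moment integral to the normalization integral gives ⟨x²⟩ = b^2/2.
Putting b = 4.97 gives 12.35.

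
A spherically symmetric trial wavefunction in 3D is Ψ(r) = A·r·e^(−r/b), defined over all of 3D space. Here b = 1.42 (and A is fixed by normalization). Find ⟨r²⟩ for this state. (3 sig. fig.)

By definition ⟨r²⟩ = ∫ r^2 |Ψ(r)|² 4πr² dr.
With ∫₀^∞ r^6 e^(−αr) dr = 6!/α^7, the ratio of the moment integral to the normalization integral gives ⟨r²⟩ = 15·b^2/2.
Putting b = 1.42 gives 15.12.

⟨r^2⟩ ≈ 15.1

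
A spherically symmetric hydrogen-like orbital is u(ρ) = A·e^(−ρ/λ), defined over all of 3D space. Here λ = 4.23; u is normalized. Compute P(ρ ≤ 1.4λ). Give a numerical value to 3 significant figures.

P ≈ 0.531

With dV = 4πρ²dρ, the probability is ∫|u|² dV over ρ ≤ 1.4λ.
Normalization gives A² = 1/(π·λ^3).
Substituting t = ρ/λ, A², 4π and the length scale all cancel in the ratio: P = ∫_{0}^{1.4} t^2·e^(-2·t) dt / ∫_{0}^{∞} t^2·e^(-2·t) dt.
With ∫ t^2·e^(-2·t) dt = -(2·t^2 + 2·t + 1)·e^(-2·t)/4 + C, the region integral is 1/4 - 193·e^(-14/5)/100 and the full one is 1/4.
This evaluates to P = 0.5305.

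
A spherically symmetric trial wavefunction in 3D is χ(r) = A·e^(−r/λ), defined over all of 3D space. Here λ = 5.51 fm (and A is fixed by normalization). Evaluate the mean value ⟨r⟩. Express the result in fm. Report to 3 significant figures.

⟨r⟩ ≈ 8.27 fm

⟨r⟩ = ∫ r |χ|² 4πr² dr over the full domain.
With ∫₀^∞ r^3 e^(−αr) dr = 3!/α^4, since the A² factors cancel between numerator and denominator, ⟨r⟩ = 3·λ/2.
With λ = 5.51, ⟨r⟩ = 8.265.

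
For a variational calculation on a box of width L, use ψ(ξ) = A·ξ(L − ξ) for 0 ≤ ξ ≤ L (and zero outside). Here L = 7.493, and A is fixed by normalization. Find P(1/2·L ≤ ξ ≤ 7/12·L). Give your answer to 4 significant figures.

P ≈ 0.1534

P = ∫_{1/2·L}^{7/12·L} |ψ(ξ)|² dξ.
The normalization integral ∫|ψ|²dξ over the whole domain equals L^5/30·A², and A² cancels in the ratio.
In terms of u = ξ/L (A² and the length scale cancel between numerator and denominator), P = [∫_{1/2}^{7/12} u^2·(1 - u)^2 du] / [∫_{0}^{1} u^2·(1 - u)^2 du].
Using ∫ u^2·(1 - u)^2 du = u^3·(6·u^2 - 15·u + 10)/30, the numerator is ≈ 0.00511269 and the denominator is 1/30.
This works out to P = 0.15338.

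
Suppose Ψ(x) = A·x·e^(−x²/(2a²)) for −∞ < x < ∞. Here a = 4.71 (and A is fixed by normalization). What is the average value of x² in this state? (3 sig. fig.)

⟨x²⟩ = ∫ x^2 |Ψ|² dx over the full domain.
The ratio of the moment integral to the normalization integral gives ⟨x²⟩ = 3·a^2/2.
With a = 4.71, ⟨x^2⟩ = 33.28.

⟨x^2⟩ ≈ 33.3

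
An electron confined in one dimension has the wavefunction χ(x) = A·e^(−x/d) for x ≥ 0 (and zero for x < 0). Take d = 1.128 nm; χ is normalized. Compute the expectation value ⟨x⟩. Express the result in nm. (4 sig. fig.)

⟨x⟩ = ∫ x |χ|² dx over the full domain.
With ∫₀^∞ x^1 e^(−αx) dx = 1!/α^2, evaluating both integrals, ⟨x⟩ = d/2.
Putting d = 1.128 gives 0.56400.

⟨x⟩ ≈ 0.5640 nm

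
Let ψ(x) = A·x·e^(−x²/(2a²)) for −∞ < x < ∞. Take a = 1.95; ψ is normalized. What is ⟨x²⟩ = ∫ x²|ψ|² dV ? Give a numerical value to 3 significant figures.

The expectation value is the |ψ|²-weighted average of x^2: ∫ x^2|ψ|² dx.
Using the Gaussian integral ∫_{−∞}^{∞} e^(−αx²) dx = √(π/α), evaluating both integrals, ⟨x²⟩ = 3·a^2/2.
With a = 1.95, ⟨x^2⟩ = 5.704.

⟨x^2⟩ ≈ 5.70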